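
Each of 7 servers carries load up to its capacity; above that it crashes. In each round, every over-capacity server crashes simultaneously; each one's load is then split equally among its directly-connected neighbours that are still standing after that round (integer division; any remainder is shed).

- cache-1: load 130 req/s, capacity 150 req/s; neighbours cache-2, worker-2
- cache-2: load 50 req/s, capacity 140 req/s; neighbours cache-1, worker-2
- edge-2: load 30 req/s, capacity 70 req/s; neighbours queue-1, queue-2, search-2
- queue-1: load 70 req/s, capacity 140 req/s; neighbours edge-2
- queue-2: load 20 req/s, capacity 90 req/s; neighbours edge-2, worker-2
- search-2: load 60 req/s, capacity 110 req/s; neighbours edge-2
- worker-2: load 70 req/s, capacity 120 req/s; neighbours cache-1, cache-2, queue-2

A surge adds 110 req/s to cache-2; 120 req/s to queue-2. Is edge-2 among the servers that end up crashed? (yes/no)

Round 1 — cache-2 at 160 > 140; queue-2 at 140 > 90. cache-2, queue-2 crash.
  cache-2 sheds 160 req/s to cache-1, worker-2: 80 each.
    cache-1: 130+80 = 210 > 150
    worker-2: 70+80 = 150 > 120
  queue-2 sheds 140 req/s to edge-2, worker-2: 70 each.
    edge-2: 30+70 = 100 > 70
    worker-2: 150+70 = 220 > 120
Round 2 — cache-1, edge-2, worker-2 crash.
  cache-1 sheds 210 req/s: no online neighbours, lost.
  edge-2 sheds 100 req/s to queue-1, search-2: 50 each.
    queue-1: 70+50 = 120 ≤ 140
    search-2: 60+50 = 110 ≤ 110
  worker-2 sheds 220 req/s: no online neighbours, lost.
No further crashes.

yes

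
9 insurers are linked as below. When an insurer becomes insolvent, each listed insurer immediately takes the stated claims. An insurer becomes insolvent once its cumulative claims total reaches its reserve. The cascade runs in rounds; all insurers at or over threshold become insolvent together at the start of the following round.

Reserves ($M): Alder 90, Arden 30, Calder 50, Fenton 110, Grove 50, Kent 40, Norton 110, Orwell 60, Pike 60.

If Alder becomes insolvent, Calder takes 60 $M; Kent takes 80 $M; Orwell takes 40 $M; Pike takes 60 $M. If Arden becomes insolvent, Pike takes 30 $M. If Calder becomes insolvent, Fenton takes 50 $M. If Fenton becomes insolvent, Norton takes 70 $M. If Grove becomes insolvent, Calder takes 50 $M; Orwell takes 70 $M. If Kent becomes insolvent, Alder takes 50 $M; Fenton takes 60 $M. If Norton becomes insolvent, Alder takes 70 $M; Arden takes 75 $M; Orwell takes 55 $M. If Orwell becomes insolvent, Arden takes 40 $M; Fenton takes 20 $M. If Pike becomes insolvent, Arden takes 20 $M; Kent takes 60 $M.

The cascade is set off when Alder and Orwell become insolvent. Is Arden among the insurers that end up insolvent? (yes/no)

yes

Round 1 — Alder, Orwell become insolvent (initial).
  Arden: +40 → 40 ≥ 30
  Calder: +60 → 60 ≥ 50
  Fenton: +20 → 20 < 110
  Kent: +80 → 80 ≥ 40
  Pike: +60 → 60 ≥ 60
Round 2 — Arden, Calder, Kent, Pike become insolvent.
  Fenton: +50+60 → 130 ≥ 110
Round 3 — Fenton becomes insolvent.
  Norton: +70 → 70 < 110
No further insolvencies.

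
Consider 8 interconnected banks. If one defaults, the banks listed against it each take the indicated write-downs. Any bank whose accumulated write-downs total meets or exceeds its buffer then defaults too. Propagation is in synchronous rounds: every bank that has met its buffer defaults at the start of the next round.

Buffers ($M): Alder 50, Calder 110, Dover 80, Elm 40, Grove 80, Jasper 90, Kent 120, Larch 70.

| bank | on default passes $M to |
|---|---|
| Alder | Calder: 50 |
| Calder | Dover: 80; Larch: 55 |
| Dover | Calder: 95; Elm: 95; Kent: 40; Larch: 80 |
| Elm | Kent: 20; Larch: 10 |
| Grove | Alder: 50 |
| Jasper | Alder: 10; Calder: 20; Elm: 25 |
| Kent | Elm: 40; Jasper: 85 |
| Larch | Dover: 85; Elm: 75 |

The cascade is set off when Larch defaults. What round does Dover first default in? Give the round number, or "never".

Round 1 — Larch defaults (initial).
  Dover: +85 → 85 ≥ 80
  Elm: +75 → 75 ≥ 40
Round 2 — Dover, Elm default.
  Calder: +95 → 95 < 110
  Kent: +40+20 → 60 < 120
No further defaults.

2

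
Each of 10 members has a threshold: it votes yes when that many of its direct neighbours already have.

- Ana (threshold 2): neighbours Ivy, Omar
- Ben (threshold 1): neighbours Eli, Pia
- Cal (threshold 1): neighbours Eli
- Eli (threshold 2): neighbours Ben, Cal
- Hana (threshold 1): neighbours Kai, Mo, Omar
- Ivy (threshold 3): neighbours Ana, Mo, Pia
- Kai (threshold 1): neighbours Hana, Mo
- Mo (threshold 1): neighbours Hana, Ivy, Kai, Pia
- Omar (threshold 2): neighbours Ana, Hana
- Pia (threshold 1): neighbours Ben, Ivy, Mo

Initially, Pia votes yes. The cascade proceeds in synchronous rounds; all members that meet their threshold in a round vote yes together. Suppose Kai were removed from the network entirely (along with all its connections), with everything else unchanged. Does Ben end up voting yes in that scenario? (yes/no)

yes

With Kai removed:
Round 1 — Pia votes yes (initial).
Round 2 — checking thresholds:
  Ben: 1 of 2 neighbours ≥ 1, votes yes.
  Ivy: 1 of 3 neighbours < 3, holds.
  Mo: 1 of 3 neighbours ≥ 1, votes yes.
Round 3 — checking thresholds:
  Eli: 1 of 2 neighbours < 2, holds.
  Hana: 1 of 2 neighbours ≥ 1, votes yes.
  Ivy: 2 of 3 neighbours < 3, holds.
Round 4 — no new yes votes; cascade stops.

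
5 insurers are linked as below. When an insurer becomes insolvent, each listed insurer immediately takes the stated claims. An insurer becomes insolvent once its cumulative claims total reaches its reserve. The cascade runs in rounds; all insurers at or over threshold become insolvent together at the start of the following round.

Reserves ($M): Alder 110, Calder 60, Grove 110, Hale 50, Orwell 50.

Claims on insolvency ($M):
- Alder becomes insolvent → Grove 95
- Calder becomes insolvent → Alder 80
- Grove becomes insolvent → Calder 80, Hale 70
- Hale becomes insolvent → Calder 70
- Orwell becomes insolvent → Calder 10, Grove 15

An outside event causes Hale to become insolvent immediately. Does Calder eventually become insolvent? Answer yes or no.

Round 1 — Hale becomes insolvent (initial).
  Calder: +70 → 70 ≥ 60
Round 2 — Calder becomes insolvent.
  Alder: +80 → 80 < 110
No further insolvencies.

yes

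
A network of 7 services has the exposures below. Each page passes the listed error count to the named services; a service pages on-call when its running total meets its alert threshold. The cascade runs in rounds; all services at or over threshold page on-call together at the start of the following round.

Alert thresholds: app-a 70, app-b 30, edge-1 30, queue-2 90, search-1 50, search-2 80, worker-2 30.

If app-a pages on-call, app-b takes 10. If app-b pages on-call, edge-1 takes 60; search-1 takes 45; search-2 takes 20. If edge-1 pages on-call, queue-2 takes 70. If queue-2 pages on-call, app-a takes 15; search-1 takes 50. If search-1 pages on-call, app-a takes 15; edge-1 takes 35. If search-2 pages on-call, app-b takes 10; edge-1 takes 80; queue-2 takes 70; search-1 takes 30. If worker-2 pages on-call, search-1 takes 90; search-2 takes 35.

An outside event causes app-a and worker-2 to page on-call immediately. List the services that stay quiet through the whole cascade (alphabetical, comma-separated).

app-b, queue-2, search-2

Round 1 — app-a, worker-2 page on-call (initial).
  app-b: +10 → 10 < 30
  search-1: +90 → 90 ≥ 50
  search-2: +35 → 35 < 80
Round 2 — search-1 pages on-call.
  edge-1: +35 → 35 ≥ 30
Round 3 — edge-1 pages on-call.
  queue-2: +70 → 70 < 90
No further pages.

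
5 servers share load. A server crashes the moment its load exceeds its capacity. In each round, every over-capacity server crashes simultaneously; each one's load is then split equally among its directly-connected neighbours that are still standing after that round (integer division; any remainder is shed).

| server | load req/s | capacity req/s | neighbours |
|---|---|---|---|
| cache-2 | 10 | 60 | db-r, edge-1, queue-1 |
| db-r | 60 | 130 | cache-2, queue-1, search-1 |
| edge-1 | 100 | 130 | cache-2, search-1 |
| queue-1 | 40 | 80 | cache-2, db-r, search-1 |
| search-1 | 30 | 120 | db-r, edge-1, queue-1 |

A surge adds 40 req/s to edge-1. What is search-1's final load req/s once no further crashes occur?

Round 1 — edge-1 at 140 > 130. edge-1 crashes.
  edge-1 sheds 140 req/s to cache-2, search-1: 70 each.
    cache-2: 10+70 = 80 > 60
    search-1: 30+70 = 100 ≤ 120
Round 2 — cache-2 crashes.
  cache-2 sheds 80 req/s to db-r, queue-1: 40 each.
    db-r: 60+40 = 100 ≤ 130
    queue-1: 40+40 = 80 ≤ 80
No further crashes.

100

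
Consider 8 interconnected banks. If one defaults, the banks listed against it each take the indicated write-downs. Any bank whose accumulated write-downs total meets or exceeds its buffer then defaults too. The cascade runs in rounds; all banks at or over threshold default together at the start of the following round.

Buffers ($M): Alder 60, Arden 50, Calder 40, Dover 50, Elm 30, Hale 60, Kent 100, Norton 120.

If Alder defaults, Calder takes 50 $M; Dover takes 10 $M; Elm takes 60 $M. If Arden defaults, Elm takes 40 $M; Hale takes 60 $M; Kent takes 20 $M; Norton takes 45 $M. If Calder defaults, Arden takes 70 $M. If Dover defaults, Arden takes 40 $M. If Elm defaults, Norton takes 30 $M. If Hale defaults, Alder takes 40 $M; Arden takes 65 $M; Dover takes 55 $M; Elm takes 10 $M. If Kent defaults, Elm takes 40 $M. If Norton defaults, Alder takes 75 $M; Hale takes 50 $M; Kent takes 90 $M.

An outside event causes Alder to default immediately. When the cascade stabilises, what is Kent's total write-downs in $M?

20

Round 1 — Alder defaults (initial).
  Calder: +50 → 50 ≥ 40
  Dover: +10 → 10 < 50
  Elm: +60 → 60 ≥ 30
Round 2 — Calder, Elm default.
  Arden: +70 → 70 ≥ 50
  Norton: +30 → 30 < 120
Round 3 — Arden defaults.
  Hale: +60 → 60 ≥ 60
  Kent: +20 → 20 < 100
  Norton: +45 → 75 < 120
Round 4 — Hale defaults.
  Dover: +55 → 65 ≥ 50
Round 5 — Dover defaults.
No further defaults.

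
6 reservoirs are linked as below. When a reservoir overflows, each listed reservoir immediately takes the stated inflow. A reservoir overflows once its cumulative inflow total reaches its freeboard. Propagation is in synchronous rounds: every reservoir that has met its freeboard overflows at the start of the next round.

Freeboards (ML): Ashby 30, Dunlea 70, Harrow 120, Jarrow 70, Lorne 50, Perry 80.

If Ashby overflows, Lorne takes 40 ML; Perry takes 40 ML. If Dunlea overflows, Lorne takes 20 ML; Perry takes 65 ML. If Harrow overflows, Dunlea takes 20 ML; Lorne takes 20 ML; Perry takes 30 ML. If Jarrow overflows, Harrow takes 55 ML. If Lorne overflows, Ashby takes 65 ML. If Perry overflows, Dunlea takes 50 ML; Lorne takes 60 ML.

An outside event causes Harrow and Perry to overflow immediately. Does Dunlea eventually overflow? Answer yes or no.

yes

Round 1 — Harrow, Perry overflow (initial).
  Dunlea: +20+50 → 70 ≥ 70
  Lorne: +20+60 → 80 ≥ 50
Round 2 — Dunlea, Lorne overflow.
  Ashby: +65 → 65 ≥ 30
Round 3 — Ashby overflows.
No further overflows.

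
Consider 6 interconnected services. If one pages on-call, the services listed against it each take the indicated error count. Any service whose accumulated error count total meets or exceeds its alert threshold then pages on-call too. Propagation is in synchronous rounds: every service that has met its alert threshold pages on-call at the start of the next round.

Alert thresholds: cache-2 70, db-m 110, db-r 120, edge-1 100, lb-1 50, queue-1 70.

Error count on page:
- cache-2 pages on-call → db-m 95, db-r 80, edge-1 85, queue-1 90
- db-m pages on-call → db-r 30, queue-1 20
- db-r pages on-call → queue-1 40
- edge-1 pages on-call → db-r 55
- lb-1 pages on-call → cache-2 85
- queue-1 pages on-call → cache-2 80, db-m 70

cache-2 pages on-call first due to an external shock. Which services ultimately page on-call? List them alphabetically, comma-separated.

cache-2, db-m, queue-1

Round 1 — cache-2 pages on-call (initial).
  db-m: +95 → 95 < 110
  db-r: +80 → 80 < 120
  edge-1: +85 → 85 < 100
  queue-1: +90 → 90 ≥ 70
Round 2 — queue-1 pages on-call.
  db-m: +70 → 165 ≥ 110
Round 3 — db-m pages on-call.
  db-r: +30 → 110 < 120
No further pages.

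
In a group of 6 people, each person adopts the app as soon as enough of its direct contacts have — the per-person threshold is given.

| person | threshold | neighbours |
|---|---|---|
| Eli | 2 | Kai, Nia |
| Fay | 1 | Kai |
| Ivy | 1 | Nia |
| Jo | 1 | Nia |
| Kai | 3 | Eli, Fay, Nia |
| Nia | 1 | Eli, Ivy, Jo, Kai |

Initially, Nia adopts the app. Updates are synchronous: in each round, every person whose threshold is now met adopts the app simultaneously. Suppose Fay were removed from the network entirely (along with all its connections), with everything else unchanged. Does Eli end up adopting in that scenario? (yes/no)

With Fay removed:
Round 1 — Nia adopts the app (initial).
Round 2 — checking thresholds:
  Eli: 1 of 2 neighbours < 2, not yet.
  Ivy: 1 of 1 neighbours ≥ 1, adopts the app.
  Jo: 1 of 1 neighbours ≥ 1, adopts the app.
  Kai: 1 of 2 neighbours < 3, not yet.
Round 3 — no new adoptions; cascade stops.

no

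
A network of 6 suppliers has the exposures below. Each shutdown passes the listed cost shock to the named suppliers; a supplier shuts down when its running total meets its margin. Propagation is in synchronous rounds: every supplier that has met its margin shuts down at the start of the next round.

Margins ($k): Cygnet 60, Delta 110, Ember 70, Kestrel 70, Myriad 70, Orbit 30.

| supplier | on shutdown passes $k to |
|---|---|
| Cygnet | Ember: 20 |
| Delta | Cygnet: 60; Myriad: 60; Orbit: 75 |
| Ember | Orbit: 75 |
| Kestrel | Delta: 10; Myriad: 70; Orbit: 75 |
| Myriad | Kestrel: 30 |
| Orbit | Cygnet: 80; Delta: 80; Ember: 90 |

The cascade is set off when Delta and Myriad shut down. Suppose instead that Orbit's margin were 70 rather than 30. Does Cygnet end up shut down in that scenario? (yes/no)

With Orbit's margin at 70:
Round 1 — Delta, Myriad shut down (initial).
  Cygnet: +60 → 60 ≥ 60
  Kestrel: +30 → 30 < 70
  Orbit: +75 → 75 ≥ 70
Round 2 — Cygnet, Orbit shut down.
  Ember: +20+90 → 110 ≥ 70
Round 3 — Ember shuts down.
No further shutdowns.

yes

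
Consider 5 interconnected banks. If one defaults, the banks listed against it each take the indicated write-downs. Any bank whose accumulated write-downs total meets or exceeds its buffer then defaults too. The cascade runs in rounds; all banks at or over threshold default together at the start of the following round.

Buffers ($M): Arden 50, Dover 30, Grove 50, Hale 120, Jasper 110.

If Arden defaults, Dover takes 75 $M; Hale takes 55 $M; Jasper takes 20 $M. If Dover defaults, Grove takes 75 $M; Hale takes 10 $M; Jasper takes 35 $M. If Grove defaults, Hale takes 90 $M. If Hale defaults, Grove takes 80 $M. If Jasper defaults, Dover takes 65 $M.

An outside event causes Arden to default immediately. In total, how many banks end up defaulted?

4

Round 1 — Arden defaults (initial).
  Dover: +75 → 75 ≥ 30
  Hale: +55 → 55 < 120
  Jasper: +20 → 20 < 110
Round 2 — Dover defaults.
  Grove: +75 → 75 ≥ 50
  Hale: +10 → 65 < 120
  Jasper: +35 → 55 < 110
Round 3 — Grove defaults.
  Hale: +90 → 155 ≥ 120
Round 4 — Hale defaults.
No further defaults.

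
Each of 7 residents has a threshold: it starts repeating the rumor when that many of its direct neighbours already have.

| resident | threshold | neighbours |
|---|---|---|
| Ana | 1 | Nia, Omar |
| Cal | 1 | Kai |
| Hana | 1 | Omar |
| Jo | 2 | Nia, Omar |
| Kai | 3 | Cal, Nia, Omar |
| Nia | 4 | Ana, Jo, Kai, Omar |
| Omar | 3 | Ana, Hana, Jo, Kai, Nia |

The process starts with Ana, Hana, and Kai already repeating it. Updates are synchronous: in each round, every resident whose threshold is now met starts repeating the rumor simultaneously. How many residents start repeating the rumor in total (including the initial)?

5

Round 1 — Ana, Hana, Kai start repeating the rumor (initial).
Round 2 — checking thresholds:
  Cal: 1 of 1 neighbours ≥ 1, starts repeating the rumor.
  Nia: 2 of 4 neighbours < 4, holds.
  Omar: 3 of 5 neighbours ≥ 3, starts repeating the rumor.
Round 3 — no new spreads; cascade stops.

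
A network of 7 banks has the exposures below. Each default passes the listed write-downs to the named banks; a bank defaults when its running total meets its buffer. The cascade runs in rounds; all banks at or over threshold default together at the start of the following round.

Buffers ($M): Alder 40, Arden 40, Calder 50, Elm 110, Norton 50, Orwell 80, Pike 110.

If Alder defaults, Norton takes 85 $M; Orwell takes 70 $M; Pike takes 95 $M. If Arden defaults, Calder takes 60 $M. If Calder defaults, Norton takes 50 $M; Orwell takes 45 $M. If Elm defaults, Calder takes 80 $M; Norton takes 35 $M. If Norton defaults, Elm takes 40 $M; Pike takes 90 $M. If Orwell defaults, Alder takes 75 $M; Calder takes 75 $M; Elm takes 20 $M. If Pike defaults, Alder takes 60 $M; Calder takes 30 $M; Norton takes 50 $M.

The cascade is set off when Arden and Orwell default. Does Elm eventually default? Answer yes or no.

no

Round 1 — Arden, Orwell default (initial).
  Alder: +75 → 75 ≥ 40
  Calder: +60+75 → 135 ≥ 50
  Elm: +20 → 20 < 110
Round 2 — Alder, Calder default.
  Norton: +85+50 → 135 ≥ 50
  Pike: +95 → 95 < 110
Round 3 — Norton defaults.
  Elm: +40 → 60 < 110
  Pike: +90 → 185 ≥ 110
Round 4 — Pike defaults.
No further defaults.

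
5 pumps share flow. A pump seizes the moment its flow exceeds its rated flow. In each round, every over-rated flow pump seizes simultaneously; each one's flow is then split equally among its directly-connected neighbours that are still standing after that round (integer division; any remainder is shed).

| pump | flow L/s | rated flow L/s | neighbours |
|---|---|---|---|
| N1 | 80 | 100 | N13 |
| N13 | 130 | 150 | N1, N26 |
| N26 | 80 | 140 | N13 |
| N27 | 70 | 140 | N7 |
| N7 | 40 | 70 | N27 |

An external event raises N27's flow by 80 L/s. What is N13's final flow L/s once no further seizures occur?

130

Round 1 — N27 at 150 > 140. N27 seizes.
  N27 sheds 150 L/s to N7: 150 each.
    N7: 40+150 = 190 > 70
Round 2 — N7 seizes.
  N7 sheds 190 L/s: no online neighbours, lost.
No further seizures.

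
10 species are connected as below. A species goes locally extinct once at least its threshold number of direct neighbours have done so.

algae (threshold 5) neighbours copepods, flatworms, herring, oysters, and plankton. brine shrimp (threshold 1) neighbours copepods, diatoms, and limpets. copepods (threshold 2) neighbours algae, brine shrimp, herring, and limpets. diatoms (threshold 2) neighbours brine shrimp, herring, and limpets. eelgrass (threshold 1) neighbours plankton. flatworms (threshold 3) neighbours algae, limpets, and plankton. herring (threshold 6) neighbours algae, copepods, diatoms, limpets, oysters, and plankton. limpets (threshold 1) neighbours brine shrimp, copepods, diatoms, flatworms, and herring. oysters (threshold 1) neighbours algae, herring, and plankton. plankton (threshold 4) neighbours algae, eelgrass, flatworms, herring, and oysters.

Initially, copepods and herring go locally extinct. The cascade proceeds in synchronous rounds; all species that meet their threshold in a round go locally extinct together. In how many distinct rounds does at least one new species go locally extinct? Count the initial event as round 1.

3

Round 1 — copepods, herring go locally extinct (initial).
Round 2 — checking thresholds:
  algae: 2 of 5 neighbours < 5, not yet.
  brine shrimp: 1 of 3 neighbours ≥ 1, goes locally extinct.
  diatoms: 1 of 3 neighbours < 2, not yet.
  limpets: 2 of 5 neighbours ≥ 1, goes locally extinct.
  oysters: 1 of 3 neighbours ≥ 1, goes locally extinct.
  plankton: 1 of 5 neighbours < 4, not yet.
Round 3 — checking thresholds:
  algae: 3 of 5 neighbours < 5, not yet.
  diatoms: 3 of 3 neighbours ≥ 2, goes locally extinct.
  flatworms: 1 of 3 neighbours < 3, not yet.
  plankton: 2 of 5 neighbours < 4, not yet.
Round 4 — no new extinctions; cascade stops.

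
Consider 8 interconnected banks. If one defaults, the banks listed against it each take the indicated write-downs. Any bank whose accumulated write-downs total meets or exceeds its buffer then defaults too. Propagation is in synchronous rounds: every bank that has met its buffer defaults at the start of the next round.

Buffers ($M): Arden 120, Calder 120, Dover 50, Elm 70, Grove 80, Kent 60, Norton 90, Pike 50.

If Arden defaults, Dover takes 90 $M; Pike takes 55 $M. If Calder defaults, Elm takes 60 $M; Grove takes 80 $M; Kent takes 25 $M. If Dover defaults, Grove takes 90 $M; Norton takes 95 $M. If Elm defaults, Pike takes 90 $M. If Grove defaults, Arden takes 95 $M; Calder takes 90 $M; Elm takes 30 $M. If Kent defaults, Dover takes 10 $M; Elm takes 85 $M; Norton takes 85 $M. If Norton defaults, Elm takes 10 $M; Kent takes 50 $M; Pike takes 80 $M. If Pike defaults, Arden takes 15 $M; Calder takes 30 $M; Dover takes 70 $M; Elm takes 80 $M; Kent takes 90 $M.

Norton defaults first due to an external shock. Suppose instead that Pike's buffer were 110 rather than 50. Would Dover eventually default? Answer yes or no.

no

With Pike's buffer at 110:
Round 1 — Norton defaults (initial).
  Elm: +10 → 10 < 70
  Kent: +50 → 50 < 60
  Pike: +80 → 80 < 110
No further defaults.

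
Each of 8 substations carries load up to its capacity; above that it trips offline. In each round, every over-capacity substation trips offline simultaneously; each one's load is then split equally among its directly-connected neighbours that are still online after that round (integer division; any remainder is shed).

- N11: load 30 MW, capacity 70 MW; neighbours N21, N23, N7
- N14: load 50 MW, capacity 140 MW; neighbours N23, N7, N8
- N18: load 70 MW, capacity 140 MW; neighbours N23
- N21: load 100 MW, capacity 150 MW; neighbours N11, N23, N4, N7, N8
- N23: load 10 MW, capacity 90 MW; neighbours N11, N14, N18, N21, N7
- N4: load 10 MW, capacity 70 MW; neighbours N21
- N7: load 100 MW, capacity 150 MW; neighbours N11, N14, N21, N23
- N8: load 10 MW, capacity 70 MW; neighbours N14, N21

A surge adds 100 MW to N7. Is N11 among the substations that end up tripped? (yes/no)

yes

Round 1 — N7 at 200 > 150. N7 trips offline.
  N7 sheds 200 MW to N11, N14, N21, N23: 50 each.
    N11: 30+50 = 80 > 70
    N14: 50+50 = 100 ≤ 140
    N21: 100+50 = 150 ≤ 150
    N23: 10+50 = 60 ≤ 90
Round 2 — N11 trips offline.
  N11 sheds 80 MW to N21, N23: 40 each.
    N21: 150+40 = 190 > 150
    N23: 60+40 = 100 > 90
Round 3 — N21, N23 trip offline.
  N21 sheds 190 MW to N4, N8: 95 each.
    N4: 10+95 = 105 > 70
    N8: 10+95 = 105 > 70
  N23 sheds 100 MW to N14, N18: 50 each.
    N14: 100+50 = 150 > 140
    N18: 70+50 = 120 ≤ 140
Round 4 — N14, N4, N8 trip offline.
  N14 sheds 150 MW: no online neighbours, lost.
  N4 sheds 105 MW: no online neighbours, lost.
  N8 sheds 105 MW: no online neighbours, lost.
No further trips.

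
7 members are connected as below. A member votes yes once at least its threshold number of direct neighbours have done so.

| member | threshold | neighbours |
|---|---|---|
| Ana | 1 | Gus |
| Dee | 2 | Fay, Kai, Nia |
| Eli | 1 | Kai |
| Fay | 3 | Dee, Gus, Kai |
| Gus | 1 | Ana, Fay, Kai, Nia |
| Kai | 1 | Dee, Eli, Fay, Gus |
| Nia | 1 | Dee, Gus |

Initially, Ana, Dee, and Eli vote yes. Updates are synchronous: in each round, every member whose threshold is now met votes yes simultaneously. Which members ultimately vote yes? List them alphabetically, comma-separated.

Ana, Dee, Eli, Fay, Gus, Kai, Nia

Round 1 — Ana, Dee, Eli vote yes (initial).
Round 2 — checking thresholds:
  Fay: 1 of 3 neighbours < 3, not yet.
  Gus: 1 of 4 neighbours ≥ 1, votes yes.
  Kai: 2 of 4 neighbours ≥ 1, votes yes.
  Nia: 1 of 2 neighbours ≥ 1, votes yes.
Round 3 — checking thresholds:
  Fay: 3 of 3 neighbours ≥ 3, votes yes.
Round 4 — no new yes votes; cascade stops.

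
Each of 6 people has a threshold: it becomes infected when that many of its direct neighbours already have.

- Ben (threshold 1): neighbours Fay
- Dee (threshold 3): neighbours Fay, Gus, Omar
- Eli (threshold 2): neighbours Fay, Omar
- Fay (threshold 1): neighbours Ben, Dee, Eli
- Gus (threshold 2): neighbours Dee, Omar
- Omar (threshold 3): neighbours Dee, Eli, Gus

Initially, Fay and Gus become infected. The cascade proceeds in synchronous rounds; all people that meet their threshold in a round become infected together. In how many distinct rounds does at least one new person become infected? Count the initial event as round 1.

2

Round 1 — Fay, Gus become infected (initial).
Round 2 — checking thresholds:
  Ben: 1 of 1 neighbours ≥ 1, becomes infected.
  Dee: 2 of 3 neighbours < 3, holds.
  Eli: 1 of 2 neighbours < 2, holds.
  Omar: 1 of 3 neighbours < 3, holds.
Round 3 — no new infections; cascade stops.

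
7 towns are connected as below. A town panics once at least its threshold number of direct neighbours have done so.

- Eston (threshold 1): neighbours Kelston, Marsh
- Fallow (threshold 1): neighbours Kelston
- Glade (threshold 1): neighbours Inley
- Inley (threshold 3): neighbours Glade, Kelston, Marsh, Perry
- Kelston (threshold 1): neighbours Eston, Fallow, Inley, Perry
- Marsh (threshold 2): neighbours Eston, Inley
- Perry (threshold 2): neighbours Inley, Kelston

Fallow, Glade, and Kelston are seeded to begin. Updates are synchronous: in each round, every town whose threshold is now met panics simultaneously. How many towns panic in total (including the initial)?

Round 1 — Fallow, Glade, Kelston panic (initial).
Round 2 — checking thresholds:
  Eston: 1 of 2 neighbours ≥ 1, panics.
  Inley: 2 of 4 neighbours < 3, not yet.
  Perry: 1 of 2 neighbours < 2, not yet.
Round 3 — no new panics; cascade stops.

4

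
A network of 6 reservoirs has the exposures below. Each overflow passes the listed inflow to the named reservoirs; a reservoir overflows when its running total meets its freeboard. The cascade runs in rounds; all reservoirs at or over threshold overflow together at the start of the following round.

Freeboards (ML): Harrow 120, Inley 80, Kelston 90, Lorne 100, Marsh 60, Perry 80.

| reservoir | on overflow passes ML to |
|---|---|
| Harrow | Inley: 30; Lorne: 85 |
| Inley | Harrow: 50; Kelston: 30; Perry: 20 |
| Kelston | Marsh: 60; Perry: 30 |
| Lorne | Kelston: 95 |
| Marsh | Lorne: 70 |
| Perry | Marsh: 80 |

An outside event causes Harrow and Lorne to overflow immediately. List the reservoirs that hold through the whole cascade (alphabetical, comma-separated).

Inley, Perry

Round 1 — Harrow, Lorne overflow (initial).
  Inley: +30 → 30 < 80
  Kelston: +95 → 95 ≥ 90
Round 2 — Kelston overflows.
  Marsh: +60 → 60 ≥ 60
  Perry: +30 → 30 < 80
Round 3 — Marsh overflows.
No further overflows.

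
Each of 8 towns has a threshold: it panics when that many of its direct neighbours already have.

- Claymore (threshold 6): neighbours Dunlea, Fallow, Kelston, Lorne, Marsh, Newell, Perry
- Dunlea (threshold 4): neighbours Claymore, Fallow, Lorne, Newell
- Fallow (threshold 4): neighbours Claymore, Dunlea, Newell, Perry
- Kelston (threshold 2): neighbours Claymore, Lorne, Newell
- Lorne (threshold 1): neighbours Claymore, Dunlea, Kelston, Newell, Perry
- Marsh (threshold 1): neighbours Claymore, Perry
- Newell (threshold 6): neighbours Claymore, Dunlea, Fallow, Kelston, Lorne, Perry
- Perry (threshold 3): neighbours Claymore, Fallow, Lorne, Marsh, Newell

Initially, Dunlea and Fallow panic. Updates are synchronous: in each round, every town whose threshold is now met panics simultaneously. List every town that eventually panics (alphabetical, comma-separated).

Round 1 — Dunlea, Fallow panic (initial).
Round 2 — checking thresholds:
  Claymore: 2 of 7 neighbours < 6, not yet.
  Lorne: 1 of 5 neighbours ≥ 1, panics.
  Newell: 2 of 6 neighbours < 6, not yet.
  Perry: 1 of 5 neighbours < 3, not yet.
Round 3 — no new panics; cascade stops.

Dunlea, Fallow, Lorne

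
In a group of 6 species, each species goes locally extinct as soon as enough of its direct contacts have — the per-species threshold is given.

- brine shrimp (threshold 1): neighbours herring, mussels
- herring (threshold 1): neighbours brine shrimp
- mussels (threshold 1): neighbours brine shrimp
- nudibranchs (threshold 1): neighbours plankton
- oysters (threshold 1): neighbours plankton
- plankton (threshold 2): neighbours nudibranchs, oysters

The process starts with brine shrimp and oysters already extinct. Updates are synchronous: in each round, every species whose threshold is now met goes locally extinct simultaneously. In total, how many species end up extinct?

Round 1 — brine shrimp, oysters go locally extinct (initial).
Round 2 — checking thresholds:
  herring: 1 of 1 neighbours ≥ 1, goes locally extinct.
  mussels: 1 of 1 neighbours ≥ 1, goes locally extinct.
  plankton: 1 of 2 neighbours < 2, below threshold.
Round 3 — no new extinctions; cascade stops.

4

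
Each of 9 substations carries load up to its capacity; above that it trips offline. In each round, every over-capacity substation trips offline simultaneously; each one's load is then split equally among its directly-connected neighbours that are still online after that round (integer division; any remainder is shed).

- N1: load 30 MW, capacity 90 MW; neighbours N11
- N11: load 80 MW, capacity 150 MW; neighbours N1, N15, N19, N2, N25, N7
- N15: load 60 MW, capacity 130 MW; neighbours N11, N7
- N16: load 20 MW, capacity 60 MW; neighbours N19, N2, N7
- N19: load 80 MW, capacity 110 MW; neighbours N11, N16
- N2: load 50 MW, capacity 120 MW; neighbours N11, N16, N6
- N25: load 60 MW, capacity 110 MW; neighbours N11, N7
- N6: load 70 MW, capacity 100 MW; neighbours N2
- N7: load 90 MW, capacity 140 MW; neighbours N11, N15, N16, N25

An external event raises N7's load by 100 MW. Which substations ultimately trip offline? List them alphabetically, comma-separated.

Round 1 — N7 at 190 > 140. N7 trips offline.
  N7 sheds 190 MW to N11, N15, N16, N25: 47 each (2 lost).
    N11: 80+47 = 127 ≤ 150
    N15: 60+47 = 107 ≤ 130
    N16: 20+47 = 67 > 60
    N25: 60+47 = 107 ≤ 110
Round 2 — N16 trips offline.
  N16 sheds 67 MW to N19, N2: 33 each (1 lost).
    N19: 80+33 = 113 > 110
    N2: 50+33 = 83 ≤ 120
Round 3 — N19 trips offline.
  N19 sheds 113 MW to N11: 113 each.
    N11: 127+113 = 240 > 150
Round 4 — N11 trips offline.
  N11 sheds 240 MW to N1, N15, N2, N25: 60 each.
    N1: 30+60 = 90 ≤ 90
    N15: 107+60 = 167 > 130
    N2: 83+60 = 143 > 120
    N25: 107+60 = 167 > 110
Round 5 — N15, N2, N25 trip offline.
  N15 sheds 167 MW: no online neighbours, lost.
  N2 sheds 143 MW to N6: 143 each.
    N6: 70+143 = 213 > 100
  N25 sheds 167 MW: no online neighbours, lost.
Round 6 — N6 trips offline.
  N6 sheds 213 MW: no online neighbours, lost.
No further trips.

N11, N15, N16, N19, N2, N25, N6, N7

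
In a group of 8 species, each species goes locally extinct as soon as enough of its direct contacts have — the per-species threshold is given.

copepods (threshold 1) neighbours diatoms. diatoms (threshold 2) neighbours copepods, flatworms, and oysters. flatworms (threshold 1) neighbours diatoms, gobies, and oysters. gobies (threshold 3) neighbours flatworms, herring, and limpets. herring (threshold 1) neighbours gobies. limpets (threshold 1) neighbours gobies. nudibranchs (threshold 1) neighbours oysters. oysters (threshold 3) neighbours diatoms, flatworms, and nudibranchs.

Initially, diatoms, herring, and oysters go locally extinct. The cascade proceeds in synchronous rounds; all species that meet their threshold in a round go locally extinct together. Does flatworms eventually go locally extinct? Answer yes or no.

yes

Round 1 — diatoms, herring, oysters go locally extinct (initial).
Round 2 — checking thresholds:
  copepods: 1 of 1 neighbours ≥ 1, goes locally extinct.
  flatworms: 2 of 3 neighbours ≥ 1, goes locally extinct.
  gobies: 1 of 3 neighbours < 3, holds.
  nudibranchs: 1 of 1 neighbours ≥ 1, goes locally extinct.
Round 3 — no new extinctions; cascade stops.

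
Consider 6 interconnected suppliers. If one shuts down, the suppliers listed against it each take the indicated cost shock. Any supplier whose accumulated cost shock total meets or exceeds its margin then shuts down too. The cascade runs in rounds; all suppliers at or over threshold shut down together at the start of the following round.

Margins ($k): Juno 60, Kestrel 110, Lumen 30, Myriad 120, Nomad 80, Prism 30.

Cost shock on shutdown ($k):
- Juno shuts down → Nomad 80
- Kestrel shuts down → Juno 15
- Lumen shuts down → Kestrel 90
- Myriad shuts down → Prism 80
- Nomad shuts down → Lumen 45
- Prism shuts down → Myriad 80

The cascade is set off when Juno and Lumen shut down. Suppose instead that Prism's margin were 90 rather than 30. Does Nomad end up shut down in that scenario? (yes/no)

yes

With Prism's margin at 90:
Round 1 — Juno, Lumen shut down (initial).
  Kestrel: +90 → 90 < 110
  Nomad: +80 → 80 ≥ 80
Round 2 — Nomad shuts down.
No further shutdowns.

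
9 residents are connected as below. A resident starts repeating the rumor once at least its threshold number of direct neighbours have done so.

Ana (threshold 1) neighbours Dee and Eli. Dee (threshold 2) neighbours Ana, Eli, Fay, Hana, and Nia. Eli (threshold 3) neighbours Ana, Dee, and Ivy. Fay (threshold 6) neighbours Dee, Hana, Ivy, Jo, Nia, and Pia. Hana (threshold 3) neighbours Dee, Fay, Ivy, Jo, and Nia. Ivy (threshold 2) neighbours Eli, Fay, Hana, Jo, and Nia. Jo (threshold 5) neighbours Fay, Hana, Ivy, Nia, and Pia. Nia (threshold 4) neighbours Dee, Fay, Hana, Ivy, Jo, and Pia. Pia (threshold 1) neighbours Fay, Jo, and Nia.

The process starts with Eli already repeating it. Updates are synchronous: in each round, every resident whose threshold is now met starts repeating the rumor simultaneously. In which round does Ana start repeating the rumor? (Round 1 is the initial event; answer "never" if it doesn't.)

Round 1 — Eli starts repeating the rumor (initial).
Round 2 — checking thresholds:
  Ana: 1 of 2 neighbours ≥ 1, starts repeating the rumor.
  Dee: 1 of 5 neighbours < 2, holds.
  Ivy: 1 of 5 neighbours < 2, holds.
Round 3 — checking thresholds:
  Dee: 2 of 5 neighbours ≥ 2, starts repeating the rumor.
  Ivy: 1 of 5 neighbours < 2, holds.
Round 4 — no new spreads; cascade stops.

2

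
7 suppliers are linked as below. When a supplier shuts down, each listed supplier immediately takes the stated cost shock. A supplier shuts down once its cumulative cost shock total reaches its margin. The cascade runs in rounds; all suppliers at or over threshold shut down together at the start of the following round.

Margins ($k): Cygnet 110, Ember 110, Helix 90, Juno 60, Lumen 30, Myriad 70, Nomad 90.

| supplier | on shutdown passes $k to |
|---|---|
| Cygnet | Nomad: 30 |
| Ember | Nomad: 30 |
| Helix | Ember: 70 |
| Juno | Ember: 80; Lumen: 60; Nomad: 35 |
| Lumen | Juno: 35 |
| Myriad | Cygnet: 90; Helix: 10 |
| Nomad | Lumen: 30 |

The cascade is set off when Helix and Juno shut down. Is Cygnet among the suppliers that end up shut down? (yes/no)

no

Round 1 — Helix, Juno shut down (initial).
  Ember: +70+80 → 150 ≥ 110
  Lumen: +60 → 60 ≥ 30
  Nomad: +35 → 35 < 90
Round 2 — Ember, Lumen shut down.
  Nomad: +30 → 65 < 90
No further shutdowns.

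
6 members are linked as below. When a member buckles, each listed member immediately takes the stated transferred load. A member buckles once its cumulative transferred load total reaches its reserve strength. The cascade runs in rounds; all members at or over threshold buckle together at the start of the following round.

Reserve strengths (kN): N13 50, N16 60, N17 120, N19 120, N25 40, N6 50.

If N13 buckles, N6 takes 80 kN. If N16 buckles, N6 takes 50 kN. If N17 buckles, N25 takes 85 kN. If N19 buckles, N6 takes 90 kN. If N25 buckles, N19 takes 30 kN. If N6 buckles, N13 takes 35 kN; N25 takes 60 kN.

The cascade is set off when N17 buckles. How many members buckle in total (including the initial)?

2

Round 1 — N17 buckles (initial).
  N25: +85 → 85 ≥ 40
Round 2 — N25 buckles.
  N19: +30 → 30 < 120
No further bucklings.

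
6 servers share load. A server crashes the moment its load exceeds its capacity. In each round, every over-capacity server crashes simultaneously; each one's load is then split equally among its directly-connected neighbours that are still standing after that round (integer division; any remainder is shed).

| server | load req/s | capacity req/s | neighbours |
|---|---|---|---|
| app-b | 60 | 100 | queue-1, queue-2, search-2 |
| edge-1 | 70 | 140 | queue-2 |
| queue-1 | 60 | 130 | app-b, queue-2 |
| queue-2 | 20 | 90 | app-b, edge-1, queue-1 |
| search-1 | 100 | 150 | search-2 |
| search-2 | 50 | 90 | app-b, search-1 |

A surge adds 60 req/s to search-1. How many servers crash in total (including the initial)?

6

Round 1 — search-1 at 160 > 150. search-1 crashes.
  search-1 sheds 160 req/s to search-2: 160 each.
    search-2: 50+160 = 210 > 90
Round 2 — search-2 crashes.
  search-2 sheds 210 req/s to app-b: 210 each.
    app-b: 60+210 = 270 > 100
Round 3 — app-b crashes.
  app-b sheds 270 req/s to queue-1, queue-2: 135 each.
    queue-1: 60+135 = 195 > 130
    queue-2: 20+135 = 155 > 90
Round 4 — queue-1, queue-2 crash.
  queue-1 sheds 195 req/s: no online neighbours, lost.
  queue-2 sheds 155 req/s to edge-1: 155 each.
    edge-1: 70+155 = 225 > 140
Round 5 — edge-1 crashes.
  edge-1 sheds 225 req/s: no online neighbours, lost.
No further crashes.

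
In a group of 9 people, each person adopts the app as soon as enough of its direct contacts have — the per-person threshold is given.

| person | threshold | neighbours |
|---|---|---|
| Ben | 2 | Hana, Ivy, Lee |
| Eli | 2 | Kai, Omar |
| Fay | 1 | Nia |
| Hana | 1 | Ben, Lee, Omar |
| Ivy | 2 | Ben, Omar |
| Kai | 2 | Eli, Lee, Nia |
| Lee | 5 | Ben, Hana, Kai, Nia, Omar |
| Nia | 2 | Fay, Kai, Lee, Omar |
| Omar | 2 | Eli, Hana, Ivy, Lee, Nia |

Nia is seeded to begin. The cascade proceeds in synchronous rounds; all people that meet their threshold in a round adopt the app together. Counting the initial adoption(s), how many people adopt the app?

2

Round 1 — Nia adopts the app (initial).
Round 2 — checking thresholds:
  Fay: 1 of 1 neighbours ≥ 1, adopts the app.
  Kai: 1 of 3 neighbours < 2, not yet.
  Lee: 1 of 5 neighbours < 5, not yet.
  Omar: 1 of 5 neighbours < 2, not yet.
Round 3 — no new adoptions; cascade stops.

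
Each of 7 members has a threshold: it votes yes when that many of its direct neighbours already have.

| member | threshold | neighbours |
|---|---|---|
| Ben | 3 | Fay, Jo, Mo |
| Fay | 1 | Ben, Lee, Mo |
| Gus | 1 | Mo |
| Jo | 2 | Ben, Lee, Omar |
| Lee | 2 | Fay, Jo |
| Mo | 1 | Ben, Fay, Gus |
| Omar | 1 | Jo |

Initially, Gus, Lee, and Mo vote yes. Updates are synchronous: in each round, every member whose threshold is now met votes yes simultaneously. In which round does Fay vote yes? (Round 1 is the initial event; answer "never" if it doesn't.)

Round 1 — Gus, Lee, Mo vote yes (initial).
Round 2 — checking thresholds:
  Ben: 1 of 3 neighbours < 3, below threshold.
  Fay: 2 of 3 neighbours ≥ 1, votes yes.
  Jo: 1 of 3 neighbours < 2, below threshold.
Round 3 — no new yes votes; cascade stops.

2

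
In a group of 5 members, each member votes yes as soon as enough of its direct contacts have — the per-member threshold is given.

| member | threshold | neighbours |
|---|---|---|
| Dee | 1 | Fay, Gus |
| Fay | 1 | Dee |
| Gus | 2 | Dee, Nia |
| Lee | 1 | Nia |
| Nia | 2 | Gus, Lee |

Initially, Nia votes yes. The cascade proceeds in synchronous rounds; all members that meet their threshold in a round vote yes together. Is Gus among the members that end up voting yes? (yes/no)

Round 1 — Nia votes yes (initial).
Round 2 — checking thresholds:
  Gus: 1 of 2 neighbours < 2, holds.
  Lee: 1 of 1 neighbours ≥ 1, votes yes.
Round 3 — no new yes votes; cascade stops.

no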